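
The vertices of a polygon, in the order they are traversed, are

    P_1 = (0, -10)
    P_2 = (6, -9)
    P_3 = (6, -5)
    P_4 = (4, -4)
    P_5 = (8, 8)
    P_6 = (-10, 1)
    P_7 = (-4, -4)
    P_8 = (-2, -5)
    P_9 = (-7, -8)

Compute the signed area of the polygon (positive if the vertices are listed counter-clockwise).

169.5

Apply the shoelace formula: 2A = Σ (x_i·y_{i+1} − x_{i+1}·y_i), indices taken mod 9.
Cross-terms: 60, 24, -4, 64, 88, 44, 12, -19, 70  ⇒  Σ = 339
Signed area = Σ/2 = 169.5 (positive ⇒ counter-clockwise traversal).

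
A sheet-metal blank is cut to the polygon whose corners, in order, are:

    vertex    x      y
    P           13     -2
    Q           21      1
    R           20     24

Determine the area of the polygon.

93.5

Apply the shoelace (surveyor's) formula: 2A = Σ (x_i·y_{i+1} − x_{i+1}·y_i), indices taken mod 3.
Σ = (55) + (484) + (-352) = 187
Area = |Σ|/2 = 93.5.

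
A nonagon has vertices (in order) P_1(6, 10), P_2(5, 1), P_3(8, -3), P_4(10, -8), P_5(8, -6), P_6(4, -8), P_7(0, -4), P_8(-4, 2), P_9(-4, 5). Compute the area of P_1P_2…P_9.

125.5

Apply the shoelace formula: 2A = Σ (x_i·y_{i+1} − x_{i+1}·y_i), indices taken mod 9.
P_1→P_2: (6)(1) − (5)(10) = -44
P_2→P_3: (5)(-3) − (8)(1) = -23
P_3→P_4: (8)(-8) − (10)(-3) = -34
P_4→P_5: (10)(-6) − (8)(-8) = 4
P_5→P_6: (8)(-8) − (4)(-6) = -40
P_6→P_7: (4)(-4) − (0)(-8) = -16
P_7→P_8: (0)(2) − (-4)(-4) = -16
P_8→P_9: (-4)(5) − (-4)(2) = -12
P_9→P_1: (-4)(10) − (6)(5) = -70
Σ = -251
Area = |Σ|/2 = 125.5.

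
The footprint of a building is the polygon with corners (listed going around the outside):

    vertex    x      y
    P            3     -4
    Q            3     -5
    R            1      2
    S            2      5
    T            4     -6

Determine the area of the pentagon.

10.5

Apply the shoelace (surveyor's) formula: 2A = Σ (x_i·y_{i+1} − x_{i+1}·y_i), indices taken mod 5.
Cross-terms: -3, 11, 1, -32, 2  ⇒  Σ = -21
Area = |Σ|/2 = 10.5.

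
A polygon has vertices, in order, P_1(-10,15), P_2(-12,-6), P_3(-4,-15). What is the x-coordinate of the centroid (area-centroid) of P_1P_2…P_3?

Apply the surveyor's formula. First the cross-terms c_i = x_i·y_{i+1} − x_{i+1}·y_i:
  240, 156, -210  ⇒  2A = 186, A = 93.
Then Σ (x_i + x_{i+1})·c_i = -4836, so x̄ = -4836 / (6·93) = -26/3.

-26/3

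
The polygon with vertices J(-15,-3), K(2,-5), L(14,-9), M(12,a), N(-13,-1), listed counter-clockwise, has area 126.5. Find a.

The doubled signed area Σ (x_i y_{i+1} − x_{i+1} y_i) is linear in a.
With a=0 it equals 253; the coefficient of a is 27 (from the two edges through M).
So 27·a + 253 = 2·126.5 = 253 ⇒ a = 0.

0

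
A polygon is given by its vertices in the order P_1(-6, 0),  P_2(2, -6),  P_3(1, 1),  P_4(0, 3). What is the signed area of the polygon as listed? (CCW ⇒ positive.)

32.5

Apply the shoelace (surveyor's) formula: 2A = Σ (x_i·y_{i+1} − x_{i+1}·y_i), indices taken mod 4.
Cross-terms: 36, 8, 3, 18  ⇒  Σ = 65
Signed area = Σ/2 = 32.5 (positive ⇒ counter-clockwise traversal).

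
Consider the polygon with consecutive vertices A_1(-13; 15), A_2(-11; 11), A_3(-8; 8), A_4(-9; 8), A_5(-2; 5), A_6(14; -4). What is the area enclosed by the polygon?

Σ = (22) + (0) + (8) + (-29) + (-62) + (158) = 97
Area = |Σ|/2 = 48.5.

48.5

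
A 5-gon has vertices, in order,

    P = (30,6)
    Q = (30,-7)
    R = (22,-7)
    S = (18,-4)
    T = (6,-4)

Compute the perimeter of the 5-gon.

64

|PQ| = √((0)² + (-13)²) = √169 = 13
|QR| = √((-8)² + (0)²) = √64 = 8
|RS| = √((-4)² + (3)²) = √25 = 5
|ST| = √((-12)² + (0)²) = √144 = 12
|TP| = √((24)² + (10)²) = √676 = 26
Perimeter = 13 + 8 + 5 + 12 + 26 = 64.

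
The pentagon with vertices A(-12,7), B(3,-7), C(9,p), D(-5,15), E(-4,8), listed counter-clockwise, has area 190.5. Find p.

The doubled signed area Σ (x_i y_{i+1} − x_{i+1} y_i) is linear in p.
With p=0 it equals 349; the coefficient of p is 8 (from the two edges through C).
So 8·p + 349 = 2·190.5 = 381 ⇒ p = 4.

4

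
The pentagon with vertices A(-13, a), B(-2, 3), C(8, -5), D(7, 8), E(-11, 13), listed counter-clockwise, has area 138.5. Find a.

13

The doubled signed area Σ (x_i y_{i+1} − x_{i+1} y_i) is linear in a.
With a=0 it equals 394; the coefficient of a is -9 (from the two edges through A).
So -9·a + 394 = 2·138.5 = 277 ⇒ a = 13.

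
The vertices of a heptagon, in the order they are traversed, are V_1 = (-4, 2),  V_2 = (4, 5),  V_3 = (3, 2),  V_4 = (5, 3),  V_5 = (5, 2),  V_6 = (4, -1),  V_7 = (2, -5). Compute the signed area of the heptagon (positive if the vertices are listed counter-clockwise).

-44

Apply Gauss's area formula: 2A = Σ (x_i·y_{i+1} − x_{i+1}·y_i), indices taken mod 7.
Cross-terms: -28, -7, -1, -5, -13, -18, -16  ⇒  Σ = -88
Signed area = Σ/2 = -44 (negative ⇒ clockwise traversal).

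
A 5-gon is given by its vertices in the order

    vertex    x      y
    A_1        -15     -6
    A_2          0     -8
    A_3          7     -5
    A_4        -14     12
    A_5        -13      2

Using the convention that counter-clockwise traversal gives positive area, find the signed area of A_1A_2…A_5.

Apply the shoelace (surveyor's) formula: 2A = Σ (x_i·y_{i+1} − x_{i+1}·y_i), indices taken mod 5.
Σ = (120) + (56) + (14) + (128) + (108) = 426
Signed area = Σ/2 = 213 (positive ⇒ counter-clockwise traversal).

213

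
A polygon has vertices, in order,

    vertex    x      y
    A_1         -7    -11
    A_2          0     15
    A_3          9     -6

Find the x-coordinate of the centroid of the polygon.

Apply the surveyor's formula. First the cross-terms c_i = x_i·y_{i+1} − x_{i+1}·y_i:
  -105, -135, -141  ⇒  2A = -381, A = -190.5.
Then Σ (x_i + x_{i+1})·c_i = -762, so x̄ = -762 / (6·(-190.5)) = 2/3.

2/3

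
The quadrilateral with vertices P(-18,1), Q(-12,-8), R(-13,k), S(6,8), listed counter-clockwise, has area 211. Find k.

-18

Write out the shoelace sum; only the two edges meeting at R involve k:
2·Area = [((-12)·k − (-13)·(-8)) + ((-13)·8 − 6·k)] + 306
       = -18·k + 98 = 422
⇒ k = -18.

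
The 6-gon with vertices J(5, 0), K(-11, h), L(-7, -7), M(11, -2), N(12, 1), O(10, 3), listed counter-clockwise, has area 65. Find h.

Write out the shoelace sum; only the two edges meeting at K involve h:
2·Area = [(5·h − (-11)·0) + ((-11)·(-7) − (-7)·h)] + 137
       = 12·h + 214 = 130
⇒ h = -7.

-7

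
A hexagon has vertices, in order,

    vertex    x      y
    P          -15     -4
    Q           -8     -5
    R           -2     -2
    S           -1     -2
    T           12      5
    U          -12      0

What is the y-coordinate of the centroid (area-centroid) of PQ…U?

Apply the shoelace formula. First the cross-terms c_i = x_i·y_{i+1} − x_{i+1}·y_i:
  43, 6, 2, 19, 60, 48  ⇒  2A = 178, A = 89.
Then Σ (y_i + y_{i+1})·c_i = -272, so ȳ = -272 / (6·89) = -136/267.

-136/267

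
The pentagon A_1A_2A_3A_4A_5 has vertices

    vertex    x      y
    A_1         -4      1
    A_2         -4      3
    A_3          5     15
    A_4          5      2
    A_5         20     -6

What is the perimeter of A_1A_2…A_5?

|A_1A_2| = √((0)² + (2)²) = √4 = 2
|A_2A_3| = √((9)² + (12)²) = √225 = 15
|A_3A_4| = √((0)² + (-13)²) = √169 = 13
|A_4A_5| = √((15)² + (-8)²) = √289 = 17
|A_5A_1| = √((-24)² + (7)²) = √625 = 25
Perimeter = 2 + 15 + 13 + 17 + 25 = 72.

72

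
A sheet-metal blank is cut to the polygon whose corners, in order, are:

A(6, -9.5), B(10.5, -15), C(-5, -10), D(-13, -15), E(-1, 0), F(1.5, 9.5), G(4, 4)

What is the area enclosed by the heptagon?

171.875

Apply the shoelace formula: 2A = Σ (x_i·y_{i+1} − x_{i+1}·y_i), indices taken mod 7.
Σ = (9.75) + (-180) + (-55) + (-15) + (-9.5) + (-32) + (-62) = -343.75
Area = |Σ|/2 = 171.875.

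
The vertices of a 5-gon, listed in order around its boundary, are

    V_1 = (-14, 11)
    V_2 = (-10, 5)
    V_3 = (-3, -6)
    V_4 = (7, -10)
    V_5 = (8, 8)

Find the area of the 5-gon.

Apply the shoelace (surveyor's) formula: 2A = Σ (x_i·y_{i+1} − x_{i+1}·y_i), indices taken mod 5.
Σ = (40) + (75) + (72) + (136) + (200) = 523
Area = |Σ|/2 = 261.5.

261.5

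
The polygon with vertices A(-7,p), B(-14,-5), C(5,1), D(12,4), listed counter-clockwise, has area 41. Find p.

0

Write out the shoelace sum; only the two edges meeting at A involve p:
2·Area = [(12·p − (-7)·4) + ((-7)·(-5) − (-14)·p)] + 19
       = 26·p + 82 = 82
⇒ p = 0.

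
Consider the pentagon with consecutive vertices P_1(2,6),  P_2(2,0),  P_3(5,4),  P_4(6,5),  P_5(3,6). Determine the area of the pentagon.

Σ = (-12) + (8) + (1) + (21) + (6) = 24
Area = |Σ|/2 = 12.

12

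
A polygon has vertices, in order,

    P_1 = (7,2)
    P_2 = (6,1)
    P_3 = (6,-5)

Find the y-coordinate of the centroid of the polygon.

Apply the shoelace formula. First the cross-terms c_i = x_i·y_{i+1} − x_{i+1}·y_i:
  -5, -36, 47  ⇒  2A = 6, A = 3.
Then Σ (y_i + y_{i+1})·c_i = -12, so ȳ = -12 / (6·3) = -2/3.

-2/3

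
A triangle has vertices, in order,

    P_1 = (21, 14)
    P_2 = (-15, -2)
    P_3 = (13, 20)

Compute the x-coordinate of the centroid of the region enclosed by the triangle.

19/3

Apply the shoelace formula. First the cross-terms c_i = x_i·y_{i+1} − x_{i+1}·y_i:
  168, -274, -238  ⇒  2A = -344, A = -172.
Then Σ (x_i + x_{i+1})·c_i = -6536, so x̄ = -6536 / (6·(-172)) = 19/3.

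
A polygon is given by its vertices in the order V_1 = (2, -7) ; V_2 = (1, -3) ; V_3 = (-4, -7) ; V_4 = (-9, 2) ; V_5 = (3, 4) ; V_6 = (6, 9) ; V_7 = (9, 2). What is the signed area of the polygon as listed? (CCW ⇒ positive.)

V_1→V_2: (2)(-3) − (1)(-7) = 1
V_2→V_3: (1)(-7) − (-4)(-3) = -19
V_3→V_4: (-4)(2) − (-9)(-7) = -71
V_4→V_5: (-9)(4) − (3)(2) = -42
V_5→V_6: (3)(9) − (6)(4) = 3
V_6→V_7: (6)(2) − (9)(9) = -69
V_7→V_1: (9)(-7) − (2)(2) = -67
Σ = -264
Signed area = Σ/2 = -132 (negative ⇒ clockwise traversal).

-132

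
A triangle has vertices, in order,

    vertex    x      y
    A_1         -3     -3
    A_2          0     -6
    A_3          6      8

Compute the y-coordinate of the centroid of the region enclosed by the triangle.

-1/3

Apply Gauss's area formula. First the cross-terms c_i = x_i·y_{i+1} − x_{i+1}·y_i:
  18, 36, 6  ⇒  2A = 60, A = 30.
Then Σ (y_i + y_{i+1})·c_i = -60, so ȳ = -60 / (6·30) = -1/3.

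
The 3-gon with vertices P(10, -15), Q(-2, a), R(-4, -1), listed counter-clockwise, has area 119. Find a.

14

Write out the shoelace sum; only the two edges meeting at Q involve a:
2·Area = [(10·a − (-2)·(-15)) + ((-2)·(-1) − (-4)·a)] + 70
       = 14·a + 42 = 238
⇒ a = 14.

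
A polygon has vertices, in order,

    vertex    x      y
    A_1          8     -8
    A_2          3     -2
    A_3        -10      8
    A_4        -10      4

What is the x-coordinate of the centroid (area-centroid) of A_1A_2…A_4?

Apply Gauss's area formula. First the cross-terms c_i = x_i·y_{i+1} − x_{i+1}·y_i:
  8, 4, 40, 48  ⇒  2A = 100, A = 50.
Then Σ (x_i + x_{i+1})·c_i = -836, so x̄ = -836 / (6·50) = -209/75.

-209/75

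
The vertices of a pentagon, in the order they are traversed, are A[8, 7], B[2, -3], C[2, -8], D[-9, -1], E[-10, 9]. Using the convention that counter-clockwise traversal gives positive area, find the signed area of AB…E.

Apply the shoelace (surveyor's) formula: 2A = Σ (x_i·y_{i+1} − x_{i+1}·y_i), indices taken mod 5.
A→B: (8)(-3) − (2)(7) = -38
B→C: (2)(-8) − (2)(-3) = -10
C→D: (2)(-1) − (-9)(-8) = -74
D→E: (-9)(9) − (-10)(-1) = -91
E→A: (-10)(7) − (8)(9) = -142
Σ = -355
Signed area = Σ/2 = -177.5 (negative ⇒ clockwise traversal).

-177.5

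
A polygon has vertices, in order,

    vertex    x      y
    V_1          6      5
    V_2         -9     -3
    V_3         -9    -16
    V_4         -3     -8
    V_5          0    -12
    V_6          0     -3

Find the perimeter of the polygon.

64

|V_1V_2| = √((-15)² + (-8)²) = √289 = 17
|V_2V_3| = √((0)² + (-13)²) = √169 = 13
|V_3V_4| = √((6)² + (8)²) = √100 = 10
|V_4V_5| = √((3)² + (-4)²) = √25 = 5
|V_5V_6| = √((0)² + (9)²) = √81 = 9
|V_6V_1| = √((6)² + (8)²) = √100 = 10
Perimeter = 17 + 13 + 10 + 5 + 9 + 10 = 64.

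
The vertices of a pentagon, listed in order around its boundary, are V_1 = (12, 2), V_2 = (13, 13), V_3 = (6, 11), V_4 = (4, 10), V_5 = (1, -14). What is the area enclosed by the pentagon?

Apply the shoelace formula: 2A = Σ (x_i·y_{i+1} − x_{i+1}·y_i), indices taken mod 5.
Σ = (130) + (65) + (16) + (-66) + (170) = 315
Area = |Σ|/2 = 157.5.

157.5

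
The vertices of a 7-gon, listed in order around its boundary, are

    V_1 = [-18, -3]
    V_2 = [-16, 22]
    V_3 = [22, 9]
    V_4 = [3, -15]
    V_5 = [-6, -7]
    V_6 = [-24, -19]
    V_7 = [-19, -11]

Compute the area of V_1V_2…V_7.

916

Apply the shoelace (surveyor's) formula: 2A = Σ (x_i·y_{i+1} − x_{i+1}·y_i), indices taken mod 7.
V_1→V_2: (-18)(22) − (-16)(-3) = -444
V_2→V_3: (-16)(9) − (22)(22) = -628
V_3→V_4: (22)(-15) − (3)(9) = -357
V_4→V_5: (3)(-7) − (-6)(-15) = -111
V_5→V_6: (-6)(-19) − (-24)(-7) = -54
V_6→V_7: (-24)(-11) − (-19)(-19) = -97
V_7→V_1: (-19)(-3) − (-18)(-11) = -141
Σ = -1832
Area = |Σ|/2 = 916.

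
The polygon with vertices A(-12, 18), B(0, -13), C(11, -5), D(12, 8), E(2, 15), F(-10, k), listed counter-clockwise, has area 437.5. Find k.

21

The doubled signed area Σ (x_i y_{i+1} − x_{i+1} y_i) is linear in k.
With k=0 it equals 581; the coefficient of k is 14 (from the two edges through F).
So 14·k + 581 = 2·437.5 = 875 ⇒ k = 21.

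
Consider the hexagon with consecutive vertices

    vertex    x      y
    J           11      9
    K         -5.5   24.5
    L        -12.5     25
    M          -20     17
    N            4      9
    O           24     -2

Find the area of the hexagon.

270.625

Cross-terms: 319, 168.75, 287.5, -248, -224, 238  ⇒  Σ = 541.25
Area = |Σ|/2 = 270.625.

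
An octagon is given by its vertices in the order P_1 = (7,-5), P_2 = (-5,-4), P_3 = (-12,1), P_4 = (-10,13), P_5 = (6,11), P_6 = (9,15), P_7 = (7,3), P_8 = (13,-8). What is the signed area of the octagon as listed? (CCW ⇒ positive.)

-315.5

P_1→P_2: (7)(-4) − (-5)(-5) = -53
P_2→P_3: (-5)(1) − (-12)(-4) = -53
P_3→P_4: (-12)(13) − (-10)(1) = -146
P_4→P_5: (-10)(11) − (6)(13) = -188
P_5→P_6: (6)(15) − (9)(11) = -9
P_6→P_7: (9)(3) − (7)(15) = -78
P_7→P_8: (7)(-8) − (13)(3) = -95
P_8→P_1: (13)(-5) − (7)(-8) = -9
Σ = -631
Signed area = Σ/2 = -315.5 (negative ⇒ clockwise traversal).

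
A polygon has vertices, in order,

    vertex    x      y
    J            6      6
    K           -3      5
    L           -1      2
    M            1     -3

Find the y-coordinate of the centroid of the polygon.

Apply Gauss's area formula. First the cross-terms c_i = x_i·y_{i+1} − x_{i+1}·y_i:
  48, -1, 1, 24  ⇒  2A = 72, A = 36.
Then Σ (y_i + y_{i+1})·c_i = 592, so ȳ = 592 / (6·36) = 74/27.

74/27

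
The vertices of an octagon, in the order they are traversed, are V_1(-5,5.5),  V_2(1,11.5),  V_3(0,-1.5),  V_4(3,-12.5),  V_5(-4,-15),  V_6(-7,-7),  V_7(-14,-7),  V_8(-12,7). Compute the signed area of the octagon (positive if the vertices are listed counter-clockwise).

-247

V_1→V_2: (-5)(11.5) − (1)(5.5) = -63
V_2→V_3: (1)(-1.5) − (0)(11.5) = -1.5
V_3→V_4: (0)(-12.5) − (3)(-1.5) = 4.5
V_4→V_5: (3)(-15) − (-4)(-12.5) = -95
V_5→V_6: (-4)(-7) − (-7)(-15) = -77
V_6→V_7: (-7)(-7) − (-14)(-7) = -49
V_7→V_8: (-14)(7) − (-12)(-7) = -182
V_8→V_1: (-12)(5.5) − (-5)(7) = -31
Σ = -494
Signed area = Σ/2 = -247 (negative ⇒ clockwise traversal).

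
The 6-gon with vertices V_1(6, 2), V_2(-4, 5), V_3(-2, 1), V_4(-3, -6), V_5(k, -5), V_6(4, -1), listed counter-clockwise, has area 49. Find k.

Write out the shoelace sum; only the two edges meeting at V_5 involve k:
2·Area = [((-3)·(-5) − k·(-6)) + (k·(-1) − 4·(-5))] + 73
       = 5·k + 108 = 98
⇒ k = -2.

-2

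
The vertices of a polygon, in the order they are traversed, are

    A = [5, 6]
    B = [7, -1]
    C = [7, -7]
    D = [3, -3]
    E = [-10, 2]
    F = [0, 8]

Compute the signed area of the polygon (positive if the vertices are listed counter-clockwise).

-116.5

Σ = (-47) + (-42) + (0) + (-24) + (-80) + (-40) = -233
Signed area = Σ/2 = -116.5 (negative ⇒ clockwise traversal).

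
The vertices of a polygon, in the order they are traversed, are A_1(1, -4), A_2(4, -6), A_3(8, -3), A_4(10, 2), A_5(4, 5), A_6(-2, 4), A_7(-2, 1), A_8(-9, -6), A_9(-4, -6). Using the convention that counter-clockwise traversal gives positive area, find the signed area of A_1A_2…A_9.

Apply the surveyor's formula: 2A = Σ (x_i·y_{i+1} − x_{i+1}·y_i), indices taken mod 9.
Σ = (10) + (36) + (46) + (42) + (26) + (6) + (21) + (30) + (22) = 239
Signed area = Σ/2 = 119.5 (positive ⇒ counter-clockwise traversal).

119.5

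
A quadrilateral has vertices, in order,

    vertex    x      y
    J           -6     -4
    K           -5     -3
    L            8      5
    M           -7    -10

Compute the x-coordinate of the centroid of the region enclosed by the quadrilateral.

Apply the surveyor's formula. First the cross-terms c_i = x_i·y_{i+1} − x_{i+1}·y_i:
  -2, -1, -45, -32  ⇒  2A = -80, A = -40.
Then Σ (x_i + x_{i+1})·c_i = 390, so x̄ = 390 / (6·(-40)) = -1.625.

-1.625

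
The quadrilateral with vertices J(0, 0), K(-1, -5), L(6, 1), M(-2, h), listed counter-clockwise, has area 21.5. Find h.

Write out the shoelace sum; only the two edges meeting at M involve h:
2·Area = [(6·h − (-2)·1) + ((-2)·0 − 0·h)] + 29
       = 6·h + 31 = 43
⇒ h = 2.

2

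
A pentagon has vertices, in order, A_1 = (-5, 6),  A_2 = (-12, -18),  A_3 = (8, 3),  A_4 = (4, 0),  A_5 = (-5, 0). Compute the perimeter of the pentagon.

74

|A_1A_2| = √((-7)² + (-24)²) = √625 = 25
|A_2A_3| = √((20)² + (21)²) = √841 = 29
|A_3A_4| = √((-4)² + (-3)²) = √25 = 5
|A_4A_5| = √((-9)² + (0)²) = √81 = 9
|A_5A_1| = √((0)² + (6)²) = √36 = 6
Perimeter = 25 + 29 + 5 + 9 + 6 = 74.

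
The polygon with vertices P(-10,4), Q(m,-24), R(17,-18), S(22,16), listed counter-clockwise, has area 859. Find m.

Write out the shoelace sum; only the two edges meeting at Q involve m:
2·Area = [((-10)·(-24) − m·4) + (m·(-18) − 17·(-24))] + 916
       = -22·m + 1564 = 1718
⇒ m = -7.

-7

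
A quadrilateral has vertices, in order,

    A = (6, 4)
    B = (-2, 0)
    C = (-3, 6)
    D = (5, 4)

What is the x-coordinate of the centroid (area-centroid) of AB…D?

Apply the surveyor's formula. First the cross-terms c_i = x_i·y_{i+1} − x_{i+1}·y_i:
  8, -12, -42, -4  ⇒  2A = -50, A = -25.
Then Σ (x_i + x_{i+1})·c_i = -36, so x̄ = -36 / (6·(-25)) = 0.24.

0.24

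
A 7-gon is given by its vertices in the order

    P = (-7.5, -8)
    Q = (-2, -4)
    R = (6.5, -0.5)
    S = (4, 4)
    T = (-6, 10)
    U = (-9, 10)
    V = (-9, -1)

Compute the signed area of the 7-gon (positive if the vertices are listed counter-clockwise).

Σ = (14) + (27) + (28) + (64) + (30) + (99) + (64.5) = 326.5
Signed area = Σ/2 = 163.25 (positive ⇒ counter-clockwise traversal).

163.25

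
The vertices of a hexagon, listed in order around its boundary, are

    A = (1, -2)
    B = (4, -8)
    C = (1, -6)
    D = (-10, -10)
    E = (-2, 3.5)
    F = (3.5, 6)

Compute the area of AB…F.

89.125

Apply the shoelace (surveyor's) formula: 2A = Σ (x_i·y_{i+1} − x_{i+1}·y_i), indices taken mod 6.
Σ = (0) + (-16) + (-70) + (-55) + (-24.25) + (-13) = -178.25
Area = |Σ|/2 = 89.125.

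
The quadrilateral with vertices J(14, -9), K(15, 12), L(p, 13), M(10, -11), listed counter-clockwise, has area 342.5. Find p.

-11

The doubled signed area Σ (x_i y_{i+1} − x_{i+1} y_i) is linear in p.
With p=0 it equals 432; the coefficient of p is -23 (from the two edges through L).
So -23·p + 432 = 2·342.5 = 685 ⇒ p = -11.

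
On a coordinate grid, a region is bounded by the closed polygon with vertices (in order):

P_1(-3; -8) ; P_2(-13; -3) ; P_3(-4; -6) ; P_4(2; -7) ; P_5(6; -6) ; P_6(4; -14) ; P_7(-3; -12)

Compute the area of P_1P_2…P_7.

Apply the shoelace formula: 2A = Σ (x_i·y_{i+1} − x_{i+1}·y_i), indices taken mod 7.
Σ = (-95) + (66) + (40) + (30) + (-60) + (-90) + (-12) = -121
Area = |Σ|/2 = 60.5.

60.5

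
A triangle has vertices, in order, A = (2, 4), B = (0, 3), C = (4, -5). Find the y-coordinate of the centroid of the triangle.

Apply Gauss's area formula. First the cross-terms c_i = x_i·y_{i+1} − x_{i+1}·y_i:
  6, -12, 26  ⇒  2A = 20, A = 10.
Then Σ (y_i + y_{i+1})·c_i = 40, so ȳ = 40 / (6·10) = 2/3.

2/3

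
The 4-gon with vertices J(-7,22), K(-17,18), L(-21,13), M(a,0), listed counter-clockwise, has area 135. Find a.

The doubled signed area Σ (x_i y_{i+1} − x_{i+1} y_i) is linear in a.
With a=0 it equals 405; the coefficient of a is 9 (from the two edges through M).
So 9·a + 405 = 2·135 = 270 ⇒ a = -15.

-15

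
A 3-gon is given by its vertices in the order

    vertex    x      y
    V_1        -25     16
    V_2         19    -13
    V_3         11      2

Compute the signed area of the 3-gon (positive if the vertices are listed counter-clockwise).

214

Apply the shoelace (surveyor's) formula: 2A = Σ (x_i·y_{i+1} − x_{i+1}·y_i), indices taken mod 3.
V_1→V_2: (-25)(-13) − (19)(16) = 21
V_2→V_3: (19)(2) − (11)(-13) = 181
V_3→V_1: (11)(16) − (-25)(2) = 226
Σ = 428
Signed area = Σ/2 = 214 (positive ⇒ counter-clockwise traversal).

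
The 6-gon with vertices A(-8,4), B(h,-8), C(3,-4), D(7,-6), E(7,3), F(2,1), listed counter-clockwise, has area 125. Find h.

-9

The doubled signed area Σ (x_i y_{i+1} − x_{i+1} y_i) is linear in h.
With h=0 it equals 178; the coefficient of h is -8 (from the two edges through B).
So -8·h + 178 = 2·125 = 250 ⇒ h = -9.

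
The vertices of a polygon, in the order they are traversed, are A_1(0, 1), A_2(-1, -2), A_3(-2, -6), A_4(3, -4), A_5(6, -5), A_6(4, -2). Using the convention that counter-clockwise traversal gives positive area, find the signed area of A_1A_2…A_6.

25

Apply the shoelace (surveyor's) formula: 2A = Σ (x_i·y_{i+1} − x_{i+1}·y_i), indices taken mod 6.
A_1→A_2: (0)(-2) − (-1)(1) = 1
A_2→A_3: (-1)(-6) − (-2)(-2) = 2
A_3→A_4: (-2)(-4) − (3)(-6) = 26
A_4→A_5: (3)(-5) − (6)(-4) = 9
A_5→A_6: (6)(-2) − (4)(-5) = 8
A_6→A_1: (4)(1) − (0)(-2) = 4
Σ = 50
Signed area = Σ/2 = 25 (positive ⇒ counter-clockwise traversal).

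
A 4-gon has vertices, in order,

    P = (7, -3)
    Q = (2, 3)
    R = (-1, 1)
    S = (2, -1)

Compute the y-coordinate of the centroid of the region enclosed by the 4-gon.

1/6

Apply the shoelace (surveyor's) formula. First the cross-terms c_i = x_i·y_{i+1} − x_{i+1}·y_i:
  27, 5, -1, 1  ⇒  2A = 32, A = 16.
Then Σ (y_i + y_{i+1})·c_i = 16, so ȳ = 16 / (6·16) = 1/6.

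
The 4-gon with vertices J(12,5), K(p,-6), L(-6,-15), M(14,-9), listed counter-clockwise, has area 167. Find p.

0

Write out the shoelace sum; only the two edges meeting at K involve p:
2·Area = [(12·(-6) − p·5) + (p·(-15) − (-6)·(-6))] + 442
       = -20·p + 334 = 334
⇒ p = 0.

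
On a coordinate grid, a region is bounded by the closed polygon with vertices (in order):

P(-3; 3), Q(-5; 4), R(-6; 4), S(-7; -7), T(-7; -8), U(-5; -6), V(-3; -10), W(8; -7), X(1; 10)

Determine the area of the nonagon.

Cross-terms: 3, 4, 70, 7, 2, 32, 101, 87, 33  ⇒  Σ = 339
Area = |Σ|/2 = 169.5.

169.5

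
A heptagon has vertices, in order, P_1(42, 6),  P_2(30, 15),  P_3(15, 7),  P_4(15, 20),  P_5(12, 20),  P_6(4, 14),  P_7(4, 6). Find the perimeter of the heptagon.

|P_1P_2| = √((-12)² + (9)²) = √225 = 15
|P_2P_3| = √((-15)² + (-8)²) = √289 = 17
|P_3P_4| = √((0)² + (13)²) = √169 = 13
|P_4P_5| = √((-3)² + (0)²) = √9 = 3
|P_5P_6| = √((-8)² + (-6)²) = √100 = 10
|P_6P_7| = √((0)² + (-8)²) = √64 = 8
|P_7P_1| = √((38)² + (0)²) = √1444 = 38
Perimeter = 15 + 17 + 13 + 3 + 10 + 8 + 38 = 104.

104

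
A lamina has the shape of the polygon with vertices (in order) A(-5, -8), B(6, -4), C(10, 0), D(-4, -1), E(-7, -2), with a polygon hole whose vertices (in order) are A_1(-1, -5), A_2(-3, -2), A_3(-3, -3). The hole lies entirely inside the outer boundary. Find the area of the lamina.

Outer boundary:
Apply the shoelace formula: 2A = Σ (x_i·y_{i+1} − x_{i+1}·y_i), indices taken mod 5.
A→B: (-5)(-4) − (6)(-8) = 68
B→C: (6)(0) − (10)(-4) = 40
C→D: (10)(-1) − (-4)(0) = -10
D→E: (-4)(-2) − (-7)(-1) = 1
E→A: (-7)(-8) − (-5)(-2) = 46
Σ = 145
Area = |Σ|/2 = 72.5.
Hole:
Apply the shoelace (surveyor's) formula: 2A = Σ (x_i·y_{i+1} − x_{i+1}·y_i), indices taken mod 3.
Σ = (-13) + (3) + (12) = 2
Area = |Σ|/2 = 1.
Net area = 72.5 − 1 = 71.5.

71.5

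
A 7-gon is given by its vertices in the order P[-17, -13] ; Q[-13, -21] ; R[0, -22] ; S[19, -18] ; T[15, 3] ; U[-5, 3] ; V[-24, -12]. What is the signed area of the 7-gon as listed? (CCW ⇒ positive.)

Σ = (188) + (286) + (418) + (327) + (60) + (132) + (108) = 1519
Signed area = Σ/2 = 759.5 (positive ⇒ counter-clockwise traversal).

759.5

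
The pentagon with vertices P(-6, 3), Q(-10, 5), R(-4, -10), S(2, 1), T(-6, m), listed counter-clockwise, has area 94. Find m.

Write out the shoelace sum; only the two edges meeting at T involve m:
2·Area = [(2·m − (-6)·1) + ((-6)·3 − (-6)·m)] + 136
       = 8·m + 124 = 188
⇒ m = 8.

8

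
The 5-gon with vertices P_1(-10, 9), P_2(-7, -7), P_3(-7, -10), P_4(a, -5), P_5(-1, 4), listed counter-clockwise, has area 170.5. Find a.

The doubled signed area Σ (x_i y_{i+1} − x_{i+1} y_i) is linear in a.
With a=0 it equals 215; the coefficient of a is 14 (from the two edges through P_4).
So 14·a + 215 = 2·170.5 = 341 ⇒ a = 9.

9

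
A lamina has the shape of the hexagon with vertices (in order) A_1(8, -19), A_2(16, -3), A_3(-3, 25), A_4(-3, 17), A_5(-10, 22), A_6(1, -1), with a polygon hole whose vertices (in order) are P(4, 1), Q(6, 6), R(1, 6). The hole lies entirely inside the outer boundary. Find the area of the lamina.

375.5

Outer boundary:
Apply the shoelace (surveyor's) formula: 2A = Σ (x_i·y_{i+1} − x_{i+1}·y_i), indices taken mod 6.
Σ = (280) + (391) + (24) + (104) + (-12) + (-11) = 776
Area = |Σ|/2 = 388.
Hole:
Apply the surveyor's formula: 2A = Σ (x_i·y_{i+1} − x_{i+1}·y_i), indices taken mod 3.
Cross-terms: 18, 30, -23  ⇒  Σ = 25
Area = |Σ|/2 = 12.5.
Net area = 388 − 12.5 = 375.5.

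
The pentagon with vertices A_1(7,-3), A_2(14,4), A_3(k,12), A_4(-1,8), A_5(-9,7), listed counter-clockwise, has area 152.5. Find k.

3

Write out the shoelace sum; only the two edges meeting at A_3 involve k:
2·Area = [(14·12 − k·4) + (k·8 − (-1)·12)] + 113
       = 4·k + 293 = 305
⇒ k = 3.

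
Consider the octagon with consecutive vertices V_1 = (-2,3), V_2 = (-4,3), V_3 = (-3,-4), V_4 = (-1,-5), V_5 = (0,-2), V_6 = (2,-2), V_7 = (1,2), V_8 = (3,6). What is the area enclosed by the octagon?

37.5

Apply Gauss's area formula: 2A = Σ (x_i·y_{i+1} − x_{i+1}·y_i), indices taken mod 8.
Cross-terms: 6, 25, 11, 2, 4, 6, 0, 21  ⇒  Σ = 75
Area = |Σ|/2 = 37.5.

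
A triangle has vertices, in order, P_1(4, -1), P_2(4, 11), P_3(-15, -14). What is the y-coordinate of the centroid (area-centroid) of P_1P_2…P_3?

-4/3

Apply the shoelace formula. First the cross-terms c_i = x_i·y_{i+1} − x_{i+1}·y_i:
  48, 109, 71  ⇒  2A = 228, A = 114.
Then Σ (y_i + y_{i+1})·c_i = -912, so ȳ = -912 / (6·114) = -4/3.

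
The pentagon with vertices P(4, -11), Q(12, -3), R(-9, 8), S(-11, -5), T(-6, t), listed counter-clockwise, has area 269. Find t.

-12

The doubled signed area Σ (x_i y_{i+1} − x_{i+1} y_i) is linear in t.
With t=0 it equals 358; the coefficient of t is -15 (from the two edges through T).
So -15·t + 358 = 2·269 = 538 ⇒ t = -12.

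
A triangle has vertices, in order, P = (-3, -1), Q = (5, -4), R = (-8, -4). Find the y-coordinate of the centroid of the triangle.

-3

Apply the surveyor's formula. First the cross-terms c_i = x_i·y_{i+1} − x_{i+1}·y_i:
  17, -52, -4  ⇒  2A = -39, A = -19.5.
Then Σ (y_i + y_{i+1})·c_i = 351, so ȳ = 351 / (6·(-19.5)) = -3.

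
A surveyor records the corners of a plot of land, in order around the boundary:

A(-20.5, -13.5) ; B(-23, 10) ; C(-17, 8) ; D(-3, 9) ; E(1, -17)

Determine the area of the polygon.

489.25

Apply the shoelace formula: 2A = Σ (x_i·y_{i+1} − x_{i+1}·y_i), indices taken mod 5.
Σ = (-515.5) + (-14) + (-129) + (42) + (-362) = -978.5
Area = |Σ|/2 = 489.25.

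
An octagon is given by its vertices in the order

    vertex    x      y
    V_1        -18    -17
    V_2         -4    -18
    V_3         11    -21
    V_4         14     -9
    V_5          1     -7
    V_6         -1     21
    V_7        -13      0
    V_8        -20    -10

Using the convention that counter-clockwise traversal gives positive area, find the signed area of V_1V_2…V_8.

610.5

Σ = (256) + (282) + (195) + (-89) + (14) + (273) + (130) + (160) = 1221
Signed area = Σ/2 = 610.5 (positive ⇒ counter-clockwise traversal).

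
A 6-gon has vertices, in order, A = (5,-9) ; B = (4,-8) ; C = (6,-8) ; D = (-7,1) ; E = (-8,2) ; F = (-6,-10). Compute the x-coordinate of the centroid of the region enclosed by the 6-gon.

Apply the shoelace formula. First the cross-terms c_i = x_i·y_{i+1} − x_{i+1}·y_i:
  -4, 16, -50, -6, 92, 104  ⇒  2A = 152, A = 76.
Then Σ (x_i + x_{i+1})·c_i = -1128, so x̄ = -1128 / (6·76) = -47/19.

-47/19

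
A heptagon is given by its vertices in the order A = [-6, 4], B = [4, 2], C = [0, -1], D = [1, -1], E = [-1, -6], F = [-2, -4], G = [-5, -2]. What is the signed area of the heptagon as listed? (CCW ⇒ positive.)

-47

Apply the surveyor's formula: 2A = Σ (x_i·y_{i+1} − x_{i+1}·y_i), indices taken mod 7.
A→B: (-6)(2) − (4)(4) = -28
B→C: (4)(-1) − (0)(2) = -4
C→D: (0)(-1) − (1)(-1) = 1
D→E: (1)(-6) − (-1)(-1) = -7
E→F: (-1)(-4) − (-2)(-6) = -8
F→G: (-2)(-2) − (-5)(-4) = -16
G→A: (-5)(4) − (-6)(-2) = -32
Σ = -94
Signed area = Σ/2 = -47 (negative ⇒ clockwise traversal).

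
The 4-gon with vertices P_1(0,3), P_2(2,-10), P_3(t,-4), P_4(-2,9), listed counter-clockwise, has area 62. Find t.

The doubled signed area Σ (x_i y_{i+1} − x_{i+1} y_i) is linear in t.
With t=0 it equals -28; the coefficient of t is 19 (from the two edges through P_3).
So 19·t + -28 = 2·62 = 124 ⇒ t = 8.

8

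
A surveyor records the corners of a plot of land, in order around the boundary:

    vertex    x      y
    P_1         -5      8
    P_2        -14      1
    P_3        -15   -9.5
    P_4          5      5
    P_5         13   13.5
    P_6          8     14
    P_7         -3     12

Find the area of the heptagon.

239

Σ = (107) + (148) + (-27.5) + (2.5) + (74) + (138) + (36) = 478
Area = |Σ|/2 = 239.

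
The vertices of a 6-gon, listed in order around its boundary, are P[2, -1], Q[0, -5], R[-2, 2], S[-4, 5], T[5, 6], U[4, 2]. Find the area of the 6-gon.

Apply the shoelace formula: 2A = Σ (x_i·y_{i+1} − x_{i+1}·y_i), indices taken mod 6.
Cross-terms: -10, -10, -2, -49, -14, -8  ⇒  Σ = -93
Area = |Σ|/2 = 46.5.

46.5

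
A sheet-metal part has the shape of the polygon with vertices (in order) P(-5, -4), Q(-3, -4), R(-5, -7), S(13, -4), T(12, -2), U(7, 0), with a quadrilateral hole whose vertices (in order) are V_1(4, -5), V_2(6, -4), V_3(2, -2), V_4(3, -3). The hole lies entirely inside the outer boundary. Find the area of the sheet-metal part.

Outer boundary:
Σ = (8) + (1) + (111) + (22) + (14) + (-28) = 128
Area = |Σ|/2 = 64.
Hole:
Apply the shoelace formula: 2A = Σ (x_i·y_{i+1} − x_{i+1}·y_i), indices taken mod 4.
V_1→V_2: (4)(-4) − (6)(-5) = 14
V_2→V_3: (6)(-2) − (2)(-4) = -4
V_3→V_4: (2)(-3) − (3)(-2) = 0
V_4→V_1: (3)(-5) − (4)(-3) = -3
Σ = 7
Area = |Σ|/2 = 3.5.
Net area = 64 − 3.5 = 60.5.

60.5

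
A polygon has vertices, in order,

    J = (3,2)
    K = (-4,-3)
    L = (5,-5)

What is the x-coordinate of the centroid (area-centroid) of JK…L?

Apply the shoelace formula. First the cross-terms c_i = x_i·y_{i+1} − x_{i+1}·y_i:
  -1, 35, 25  ⇒  2A = 59, A = 29.5.
Then Σ (x_i + x_{i+1})·c_i = 236, so x̄ = 236 / (6·29.5) = 4/3.

4/3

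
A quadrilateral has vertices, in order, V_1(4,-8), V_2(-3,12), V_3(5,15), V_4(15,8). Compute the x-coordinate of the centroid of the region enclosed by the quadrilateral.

1129/209

Apply Gauss's area formula. First the cross-terms c_i = x_i·y_{i+1} − x_{i+1}·y_i:
  24, -105, -185, -152  ⇒  2A = -418, A = -209.
Then Σ (x_i + x_{i+1})·c_i = -6774, so x̄ = -6774 / (6·(-209)) = 1129/209.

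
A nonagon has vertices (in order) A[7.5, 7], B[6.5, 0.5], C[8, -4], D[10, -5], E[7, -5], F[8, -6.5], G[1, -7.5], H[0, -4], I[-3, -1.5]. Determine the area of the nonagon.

Apply Gauss's area formula: 2A = Σ (x_i·y_{i+1} − x_{i+1}·y_i), indices taken mod 9.
Σ = (-41.75) + (-30) + (0) + (-15) + (-5.5) + (-53.5) + (-4) + (-12) + (-9.75) = -171.5
Area = |Σ|/2 = 85.75.

85.75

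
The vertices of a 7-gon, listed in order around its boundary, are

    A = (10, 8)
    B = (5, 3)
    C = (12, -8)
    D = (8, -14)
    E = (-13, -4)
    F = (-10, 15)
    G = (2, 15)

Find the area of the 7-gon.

Apply the shoelace (surveyor's) formula: 2A = Σ (x_i·y_{i+1} − x_{i+1}·y_i), indices taken mod 7.
Σ = (-10) + (-76) + (-104) + (-214) + (-235) + (-180) + (-134) = -953
Area = |Σ|/2 = 476.5.

476.5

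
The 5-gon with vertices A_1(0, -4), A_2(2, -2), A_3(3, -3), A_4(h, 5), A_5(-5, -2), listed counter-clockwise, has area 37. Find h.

Write out the shoelace sum; only the two edges meeting at A_4 involve h:
2·Area = [(3·5 − h·(-3)) + (h·(-2) − (-5)·5)] + 28
       = 1·h + 68 = 74
⇒ h = 6.

6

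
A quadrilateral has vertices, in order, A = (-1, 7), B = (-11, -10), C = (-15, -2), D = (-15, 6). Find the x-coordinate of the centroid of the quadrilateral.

-1867/195

Apply the shoelace formula. First the cross-terms c_i = x_i·y_{i+1} − x_{i+1}·y_i:
  87, -128, -120, -99  ⇒  2A = -260, A = -130.
Then Σ (x_i + x_{i+1})·c_i = 7468, so x̄ = 7468 / (6·(-130)) = -1867/195.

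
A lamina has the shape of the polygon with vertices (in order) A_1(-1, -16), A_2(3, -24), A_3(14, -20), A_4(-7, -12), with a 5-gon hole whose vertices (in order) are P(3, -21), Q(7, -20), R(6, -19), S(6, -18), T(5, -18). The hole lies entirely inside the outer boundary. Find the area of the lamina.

Outer boundary:
Apply the shoelace (surveyor's) formula: 2A = Σ (x_i·y_{i+1} − x_{i+1}·y_i), indices taken mod 4.
A_1→A_2: (-1)(-24) − (3)(-16) = 72
A_2→A_3: (3)(-20) − (14)(-24) = 276
A_3→A_4: (14)(-12) − (-7)(-20) = -308
A_4→A_1: (-7)(-16) − (-1)(-12) = 100
Σ = 140
Area = |Σ|/2 = 70.
Hole:
Apply the shoelace formula: 2A = Σ (x_i·y_{i+1} − x_{i+1}·y_i), indices taken mod 5.
Cross-terms: 87, -13, 6, -18, -51  ⇒  Σ = 11
Area = |Σ|/2 = 5.5.
Net area = 70 − 5.5 = 64.5.

64.5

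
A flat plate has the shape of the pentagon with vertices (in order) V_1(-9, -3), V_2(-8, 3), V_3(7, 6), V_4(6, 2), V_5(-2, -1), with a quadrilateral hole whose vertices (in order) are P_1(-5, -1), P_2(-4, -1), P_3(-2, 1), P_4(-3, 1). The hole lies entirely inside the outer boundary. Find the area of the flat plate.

Outer boundary:
V_1→V_2: (-9)(3) − (-8)(-3) = -51
V_2→V_3: (-8)(6) − (7)(3) = -69
V_3→V_4: (7)(2) − (6)(6) = -22
V_4→V_5: (6)(-1) − (-2)(2) = -2
V_5→V_1: (-2)(-3) − (-9)(-1) = -3
Σ = -147
Area = |Σ|/2 = 73.5.
Hole:
Σ = (1) + (-6) + (1) + (8) = 4
Area = |Σ|/2 = 2.
Net area = 73.5 − 2 = 71.5.

71.5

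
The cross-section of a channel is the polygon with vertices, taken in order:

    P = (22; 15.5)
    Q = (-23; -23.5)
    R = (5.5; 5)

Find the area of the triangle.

85.5

Apply the surveyor's formula: 2A = Σ (x_i·y_{i+1} − x_{i+1}·y_i), indices taken mod 3.
Cross-terms: -160.5, 14.25, -24.75  ⇒  Σ = -171
Area = |Σ|/2 = 85.5.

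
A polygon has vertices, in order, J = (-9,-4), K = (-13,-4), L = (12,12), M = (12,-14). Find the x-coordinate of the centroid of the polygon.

755/183

Apply the surveyor's formula. First the cross-terms c_i = x_i·y_{i+1} − x_{i+1}·y_i:
  -16, -108, -312, -174  ⇒  2A = -610, A = -305.
Then Σ (x_i + x_{i+1})·c_i = -7550, so x̄ = -7550 / (6·(-305)) = 755/183.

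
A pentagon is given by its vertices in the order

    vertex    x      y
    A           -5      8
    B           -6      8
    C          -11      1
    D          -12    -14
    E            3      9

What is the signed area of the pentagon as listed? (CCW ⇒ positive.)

Σ = (8) + (82) + (166) + (-66) + (69) = 259
Signed area = Σ/2 = 129.5 (positive ⇒ counter-clockwise traversal).

129.5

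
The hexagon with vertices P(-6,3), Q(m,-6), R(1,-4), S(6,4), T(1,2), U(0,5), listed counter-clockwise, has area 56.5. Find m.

0

Write out the shoelace sum; only the two edges meeting at Q involve m:
2·Area = [((-6)·(-6) − m·3) + (m·(-4) − 1·(-6))] + 71
       = -7·m + 113 = 113
⇒ m = 0.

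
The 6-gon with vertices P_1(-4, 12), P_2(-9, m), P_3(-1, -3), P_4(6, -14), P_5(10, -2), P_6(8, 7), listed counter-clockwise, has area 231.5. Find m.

Write out the shoelace sum; only the two edges meeting at P_2 involve m:
2·Area = [((-4)·m − (-9)·12) + ((-9)·(-3) − (-1)·m)] + 370
       = -3·m + 505 = 463
⇒ m = 14.

14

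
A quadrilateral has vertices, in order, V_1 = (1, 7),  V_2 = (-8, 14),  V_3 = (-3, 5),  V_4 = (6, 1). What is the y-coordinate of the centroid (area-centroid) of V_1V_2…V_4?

Apply the shoelace formula. First the cross-terms c_i = x_i·y_{i+1} − x_{i+1}·y_i:
  70, 2, -33, 41  ⇒  2A = 80, A = 40.
Then Σ (y_i + y_{i+1})·c_i = 1638, so ȳ = 1638 / (6·40) = 6.825.

6.825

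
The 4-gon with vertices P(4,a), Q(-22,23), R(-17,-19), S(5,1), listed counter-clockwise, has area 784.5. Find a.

Write out the shoelace sum; only the two edges meeting at P involve a:
2·Area = [(5·a − 4·1) + (4·23 − (-22)·a)] + 887
       = 27·a + 975 = 1569
⇒ a = 22.

22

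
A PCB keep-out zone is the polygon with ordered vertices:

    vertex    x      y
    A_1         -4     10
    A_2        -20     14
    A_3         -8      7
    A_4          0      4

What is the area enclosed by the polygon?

50

Apply the surveyor's formula: 2A = Σ (x_i·y_{i+1} − x_{i+1}·y_i), indices taken mod 4.
A_1→A_2: (-4)(14) − (-20)(10) = 144
A_2→A_3: (-20)(7) − (-8)(14) = -28
A_3→A_4: (-8)(4) − (0)(7) = -32
A_4→A_1: (0)(10) − (-4)(4) = 16
Σ = 100
Area = |Σ|/2 = 50.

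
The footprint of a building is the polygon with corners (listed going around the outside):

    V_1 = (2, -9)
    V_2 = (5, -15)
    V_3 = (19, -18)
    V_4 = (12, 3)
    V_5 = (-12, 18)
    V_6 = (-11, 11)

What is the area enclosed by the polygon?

Σ = (15) + (195) + (273) + (252) + (66) + (77) = 878
Area = |Σ|/2 = 439.

439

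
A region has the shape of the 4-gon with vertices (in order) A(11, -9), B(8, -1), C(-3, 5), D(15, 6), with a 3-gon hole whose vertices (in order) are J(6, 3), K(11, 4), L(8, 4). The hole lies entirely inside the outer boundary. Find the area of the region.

Outer boundary:
Apply Gauss's area formula: 2A = Σ (x_i·y_{i+1} − x_{i+1}·y_i), indices taken mod 4.
Cross-terms: 61, 37, -93, -201  ⇒  Σ = -196
Area = |Σ|/2 = 98.
Hole:
Apply the shoelace formula: 2A = Σ (x_i·y_{i+1} − x_{i+1}·y_i), indices taken mod 3.
Σ = (-9) + (12) + (0) = 3
Area = |Σ|/2 = 1.5.
Net area = 98 − 1.5 = 96.5.

96.5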